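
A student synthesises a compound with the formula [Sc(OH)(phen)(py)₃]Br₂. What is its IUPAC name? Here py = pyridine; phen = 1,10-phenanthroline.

hydroxo(1,10-phenanthroline)tris(pyridine)scandium(III) bromide

The 2 bromide counter-ions carry a total charge of -2, so each complex ion is 2+.
Ligand charges: 3×pyridine (neutral), 1×hydroxo (-1 each), 1×1,10-phenanthroline (neutral); total -1. So Sc + (-1) = 2+, giving Sc = +3.
Ligands are named alphabetically: hydroxo before phenanthroline before pyridine.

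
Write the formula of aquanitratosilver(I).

[Ag(H2O)(NO3)]

Ligands: 1 nitrato (NO3, -1), 1 aqua (H2O, neutral). Ligand charge sum = -1.
With Ag in oxidation state +1, the complex ion is [Ag...].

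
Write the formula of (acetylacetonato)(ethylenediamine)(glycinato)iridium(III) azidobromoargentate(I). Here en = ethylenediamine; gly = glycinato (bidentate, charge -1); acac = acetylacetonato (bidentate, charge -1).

Cation [Ir…]: ligand charges -2, Ir(III) ⇒ ion charge 1+.
Anion [Ag…]: ligand charges -2, Ag(I) ⇒ ion charge 1−.
One 1+ cation balances one 1− anion.

[Ir(acac)(en)(gly)][AgBr(N3)]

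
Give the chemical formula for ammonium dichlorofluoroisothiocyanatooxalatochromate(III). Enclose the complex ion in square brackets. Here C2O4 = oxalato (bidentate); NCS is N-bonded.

(NH4)3[Cr(C2O4)Cl2F(NCS)]

Ligands: 1 oxalato (C2O4, -2), 1 isothiocyanato (NCS, -1), 2 chloro (Cl, -1), 1 fluoro (F, -1). Ligand charge sum = -6.
With Cr in oxidation state +3, the complex ion is [Cr...]^3−.
Charge balance with ammonium (+1) requires 1 complex ion per 3 ammonium.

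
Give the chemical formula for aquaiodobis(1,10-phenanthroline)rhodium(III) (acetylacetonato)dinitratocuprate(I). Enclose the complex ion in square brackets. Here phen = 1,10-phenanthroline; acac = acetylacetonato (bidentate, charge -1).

Cation [Rh…]: ligand charges -1, Rh(III) ⇒ ion charge 2+.
Anion [Cu…]: ligand charges -3, Cu(I) ⇒ ion charge 2−.
One 2+ cation balances one 2− anion.

[Rh(H2O)I(phen)2][Cu(acac)(NO3)2]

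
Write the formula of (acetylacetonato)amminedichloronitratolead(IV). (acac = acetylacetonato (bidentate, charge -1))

Ligands: 1 acetylacetonato (acac, -1), 1 nitrato (NO3, -1), 1 ammine (NH3, neutral), 2 chloro (Cl, -1). Ligand charge sum = -4.
With Pb in oxidation state +4, the complex ion is [Pb...].

[Pb(acac)Cl2(NH3)(NO3)]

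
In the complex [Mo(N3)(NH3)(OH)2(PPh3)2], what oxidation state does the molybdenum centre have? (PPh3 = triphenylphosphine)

No counter-ion: the bracketed complex is neutral.
Ligand charges: 1×N3 = -1; 2×PPh3 neutral; 2×OH = -2; 1×NH3 neutral; sum -3.
Mo + (-3) = 0 ⇒ Mo is +3.

+3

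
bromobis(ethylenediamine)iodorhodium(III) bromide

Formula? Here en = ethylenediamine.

[RhBr(en)2I]Br

Ligands: 1 bromo (Br, -1), 1 iodo (I, -1), 2 ethylenediamine (en, neutral). Ligand charge sum = -2.
With Rh in oxidation state +3, the complex ion is [Rh...]^1+.
Charge balance with bromide (-1) requires 1 complex ion per 1 bromide.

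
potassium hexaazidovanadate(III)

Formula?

Ligands: 6 azido (N3, -1). Ligand charge sum = -6.
With V in oxidation state +3, the complex ion is [V...]^3−.
Charge balance with potassium (+1) requires 1 complex ion per 3 potassium.

K3[V(N3)6]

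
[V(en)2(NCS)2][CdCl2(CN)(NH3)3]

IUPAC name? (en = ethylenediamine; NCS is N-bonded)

bis(ethylenediamine)diisothiocyanatovanadium(III) triamminedichlorocyanocadmate(II)

Both ions are complex: the cation is named first with the plain metal name, the anion second with the -ate form; each ion's ligands are alphabetised independently.
Cadmium is always +2 in its complexes; the anion's ligand charges sum to -3, so the complex anion is 1−.
A 1:1 salt means the cation carries the equal and opposite charge, 1+.
Cation: ligand charges sum to -2; for the ion to be 1+, V = +3.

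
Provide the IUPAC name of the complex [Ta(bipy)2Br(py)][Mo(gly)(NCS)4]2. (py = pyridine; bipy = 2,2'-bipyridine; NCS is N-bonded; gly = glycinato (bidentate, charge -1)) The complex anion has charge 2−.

Both ions are complex: the cation is named first with the plain metal name, the anion second with the -ate form; each ion's ligands are alphabetised independently.
The complex anion is given as 2−; its ligand charges sum to -5, so Mo = +3.
With 2 anions per cation, the cation must be 2×2 = 4+.
Cation: ligand charges sum to -1; for the ion to be 4+, Ta = +5.

bis(2,2'-bipyridine)bromo(pyridine)tantalum(V) (glycinato)tetraisothiocyanatomolybdate(III)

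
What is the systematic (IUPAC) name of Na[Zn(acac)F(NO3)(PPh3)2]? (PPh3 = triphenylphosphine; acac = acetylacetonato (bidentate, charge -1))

sodium (acetylacetonato)fluoronitratobis(triphenylphosphine)zincate(II)

The 1 sodium counter-ion carries a total charge of +1, so each complex ion is 1−.
Ligand charges: 1×nitrato (-1 each), 2×triphenylphosphine (neutral), 1×acetylacetonato (-1 each), 1×fluoro (-1 each); total -3. So Zn + (-3) = 1−, giving Zn = +2.
The complex ion is anionic, so zinc takes the -ate form zincate(II).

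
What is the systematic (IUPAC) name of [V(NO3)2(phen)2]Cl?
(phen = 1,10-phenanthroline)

dinitratobis(1,10-phenanthroline)vanadium(III) chloride

The 1 chloride counter-ion carries a total charge of -1, so each complex ion is 1+.
Ligand charges: 2×1,10-phenanthroline (neutral), 2×nitrato (-1 each); total -2. So V + (-2) = 1+, giving V = +3.
Ligands are named alphabetically: nitrato before phenanthroline.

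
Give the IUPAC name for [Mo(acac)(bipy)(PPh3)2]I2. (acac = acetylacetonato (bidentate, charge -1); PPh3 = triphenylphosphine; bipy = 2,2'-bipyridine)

(acetylacetonato)(2,2'-bipyridine)bis(triphenylphosphine)molybdenum(III) iodide

The 2 iodide counter-ions carry a total charge of -2, so each complex ion is 2+.
Ligand charges: 1×acetylacetonato (-1 each), 2×triphenylphosphine (neutral), 1×2,2'-bipyridine (neutral); total -1. So Mo + (-1) = 2+, giving Mo = +3.
Ligands are named alphabetically: acetylacetonato before bipyridine before triphenylphosphine.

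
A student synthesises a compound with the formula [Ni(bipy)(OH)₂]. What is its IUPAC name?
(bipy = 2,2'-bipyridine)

(2,2'-bipyridine)dihydroxonickel(II)

There is no counter-ion, so the complex is neutral overall.
Ligand charges: 1×2,2'-bipyridine (neutral), 2×hydroxo (-1 each); total -2. So Ni + (-2) = 0, giving Ni = +2.
Ligands are named alphabetically: bipyridine before hydroxo.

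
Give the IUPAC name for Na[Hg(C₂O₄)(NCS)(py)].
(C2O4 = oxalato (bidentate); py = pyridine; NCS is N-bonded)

The 1 sodium counter-ion carries a total charge of +1, so each complex ion is 1−.
Ligand charges: 1×oxalato (-2 each), 1×pyridine (neutral), 1×isothiocyanato (-1 each); total -3. So Hg + (-3) = 1−, giving Hg = +2.
The complex ion is anionic, so mercury takes the -ate form mercurate(II).

sodium isothiocyanatooxalato(pyridine)mercurate(II)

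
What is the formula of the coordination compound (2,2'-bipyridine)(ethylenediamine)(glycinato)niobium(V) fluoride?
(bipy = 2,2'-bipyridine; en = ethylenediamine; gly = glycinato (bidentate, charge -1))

[Nb(bipy)(en)(gly)]F4

Ligands: 1 2,2'-bipyridine (bipy, neutral), 1 ethylenediamine (en, neutral), 1 glycinato (gly, -1). Ligand charge sum = -1.
Charge balance with fluoride (-1) requires 1 complex ion per 4 fluoride.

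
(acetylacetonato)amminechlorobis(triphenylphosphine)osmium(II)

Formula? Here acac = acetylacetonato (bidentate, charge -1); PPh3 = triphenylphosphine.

[Os(acac)Cl(NH3)(PPh3)2]

Ligands: 1 acetylacetonato (acac, -1), 1 ammine (NH3, neutral), 1 chloro (Cl, -1), 2 triphenylphosphine (PPh3, neutral). Ligand charge sum = -2.
With Os in oxidation state +2, the complex ion is [Os...].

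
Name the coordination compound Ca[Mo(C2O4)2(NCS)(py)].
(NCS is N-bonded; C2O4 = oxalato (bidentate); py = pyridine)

The 1 calcium counter-ion carries a total charge of +2, so each complex ion is 2−.
Ligand charges: 1×isothiocyanato (-1 each), 2×oxalato (-2 each), 1×pyridine (neutral); total -5. So Mo + (-5) = 2−, giving Mo = +3.
Ligands are named alphabetically: isothiocyanato before oxalato before pyridine.
The complex ion is anionic, so molybdenum takes the -ate form molybdate(III).

calcium isothiocyanatodioxalato(pyridine)molybdate(III)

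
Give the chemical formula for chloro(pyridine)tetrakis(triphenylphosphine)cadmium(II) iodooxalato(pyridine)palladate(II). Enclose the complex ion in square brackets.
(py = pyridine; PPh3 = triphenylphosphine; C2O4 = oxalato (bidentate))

Cation [Cd…]: ligand charges -1, Cd(II) ⇒ ion charge 1+.
Anion [Pd…]: ligand charges -3, Pd(II) ⇒ ion charge 1−.
One 1+ cation balances one 1− anion.

[CdCl(PPh3)4(py)][Pd(C2O4)I(py)]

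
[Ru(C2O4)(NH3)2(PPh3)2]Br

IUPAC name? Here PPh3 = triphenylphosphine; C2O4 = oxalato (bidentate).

The 1 bromide counter-ion carries a total charge of -1, so each complex ion is 1+.
Ligand charges: 2×triphenylphosphine (neutral), 1×oxalato (-2 each), 2×ammine (neutral); total -2. So Ru + (-2) = 1+, giving Ru = +3.
Ligands are named alphabetically: ammine before oxalato before triphenylphosphine.

diammineoxalatobis(triphenylphosphine)ruthenium(III) bromide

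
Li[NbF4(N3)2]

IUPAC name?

The 1 lithium counter-ion carries a total charge of +1, so each complex ion is 1−.
Ligand charges: 4×fluoro (-1 each), 2×azido (-1 each); total -6. So Nb + (-6) = 1−, giving Nb = +5.
The complex ion is anionic, so niobium takes the -ate form niobate(V).

lithium diazidotetrafluoroniobate(V)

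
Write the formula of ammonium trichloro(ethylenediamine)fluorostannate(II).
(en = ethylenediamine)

(NH4)2[SnCl3(en)F]

Ligands: 1 fluoro (F, -1), 1 ethylenediamine (en, neutral), 3 chloro (Cl, -1). Ligand charge sum = -4.
With Sn in oxidation state +2, the complex ion is [Sn...]^2−.
Charge balance with ammonium (+1) requires 1 complex ion per 2 ammonium.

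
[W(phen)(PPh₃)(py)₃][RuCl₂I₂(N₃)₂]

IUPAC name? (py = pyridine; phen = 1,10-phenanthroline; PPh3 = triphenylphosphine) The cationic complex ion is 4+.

The complex cation is given as 4+; its ligand charges sum to 0, so W = +4.
A 1:1 salt means the anion carries the equal and opposite charge, 4−.
Anion: ligand charges sum to -6; for the ion to be 4−, Ru = +2.

(1,10-phenanthroline)tris(pyridine)(triphenylphosphine)tungsten(IV) diazidodichlorodiiodoruthenate(II)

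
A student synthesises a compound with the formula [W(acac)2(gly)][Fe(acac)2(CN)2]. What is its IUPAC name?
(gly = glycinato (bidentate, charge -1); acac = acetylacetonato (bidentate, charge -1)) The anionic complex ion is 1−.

Both ions are complex: the cation is named first with the plain metal name, the anion second with the -ate form; each ion's ligands are alphabetised independently.
The complex anion is given as 1−; its ligand charges sum to -4, so Fe = +3.
A 1:1 salt means the cation carries the equal and opposite charge, 1+.
Cation: ligand charges sum to -3; for the ion to be 1+, W = +4.

bis(acetylacetonato)(glycinato)tungsten(IV) bis(acetylacetonato)dicyanoferrate(III)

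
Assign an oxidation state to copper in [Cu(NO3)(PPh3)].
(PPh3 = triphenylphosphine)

+1

No counter-ion: the bracketed complex is neutral.
Ligand charges: 1×NO3 = -1; 1×PPh3 neutral; sum -1.
Cu + (-1) = 0 ⇒ Cu is +1.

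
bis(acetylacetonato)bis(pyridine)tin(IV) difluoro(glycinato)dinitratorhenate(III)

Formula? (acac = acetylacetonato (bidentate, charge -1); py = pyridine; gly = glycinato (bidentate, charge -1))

[Sn(acac)2(py)2][ReF2(gly)(NO3)2]

Cation [Sn…]: ligand charges -2, Sn(IV) ⇒ ion charge 2+.
Anion [Re…]: ligand charges -5, Re(III) ⇒ ion charge 2−.
One 2+ cation balances one 2− anion.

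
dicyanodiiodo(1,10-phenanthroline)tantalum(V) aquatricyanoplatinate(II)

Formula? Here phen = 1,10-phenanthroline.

[Ta(CN)2I2(phen)][Pt(CN)3(H2O)]

Cation [Ta…]: ligand charges -4, Ta(V) ⇒ ion charge 1+.
Anion [Pt…]: ligand charges -3, Pt(II) ⇒ ion charge 1−.
One 1+ cation balances one 1− anion.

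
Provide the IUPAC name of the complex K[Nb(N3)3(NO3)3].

potassium triazidotrinitratoniobate(V)

The 1 potassium counter-ion carries a total charge of +1, so each complex ion is 1−.
Ligand charges: 3×azido (-1 each), 3×nitrato (-1 each); total -6. So Nb + (-6) = 1−, giving Nb = +5.
The complex ion is anionic, so niobium takes the -ate form niobate(V).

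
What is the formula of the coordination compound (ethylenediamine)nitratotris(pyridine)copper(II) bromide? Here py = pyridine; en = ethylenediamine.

Ligands: 3 pyridine (py, neutral), 1 nitrato (NO3, -1), 1 ethylenediamine (en, neutral). Ligand charge sum = -1.
With Cu in oxidation state +2, the complex ion is [Cu...]^1+.
Charge balance with bromide (-1) requires 1 complex ion per 1 bromide.

[Cu(en)(NO3)(py)3]Br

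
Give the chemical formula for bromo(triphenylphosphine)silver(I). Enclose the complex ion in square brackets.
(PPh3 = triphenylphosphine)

Ligands: 1 triphenylphosphine (PPh3, neutral), 1 bromo (Br, -1). Ligand charge sum = -1.
With Ag in oxidation state +1, the complex ion is [Ag...].

[AgBr(PPh3)]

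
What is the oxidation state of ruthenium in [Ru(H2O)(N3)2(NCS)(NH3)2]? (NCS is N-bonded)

No counter-ion: the bracketed complex is neutral.
Ligand charges: 1×NCS = -1; 2×N3 = -2; 2×NH3 neutral; 1×H2O neutral; sum -3.
Ru + (-3) = 0 ⇒ Ru is +3.

+3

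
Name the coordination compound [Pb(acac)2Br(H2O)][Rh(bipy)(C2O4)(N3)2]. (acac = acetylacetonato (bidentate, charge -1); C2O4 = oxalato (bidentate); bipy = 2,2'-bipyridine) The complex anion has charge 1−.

bis(acetylacetonato)aquabromolead(IV) diazido(2,2'-bipyridine)oxalatorhodate(III)

Both ions are complex: the cation is named first with the plain metal name, the anion second with the -ate form; each ion's ligands are alphabetised independently.
The complex anion is given as 1−; its ligand charges sum to -4, so Rh = +3.
A 1:1 salt means the cation carries the equal and opposite charge, 1+.
Cation: ligand charges sum to -3; for the ion to be 1+, Pb = +4.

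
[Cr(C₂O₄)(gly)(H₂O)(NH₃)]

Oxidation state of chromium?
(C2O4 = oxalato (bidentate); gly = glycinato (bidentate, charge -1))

No counter-ion: the bracketed complex is neutral.
Ligand charges: 1×C2O4 = -2; 1×H2O neutral; 1×gly = -1; 1×NH3 neutral; sum -3.
Cr + (-3) = 0 ⇒ Cr is +3.

+3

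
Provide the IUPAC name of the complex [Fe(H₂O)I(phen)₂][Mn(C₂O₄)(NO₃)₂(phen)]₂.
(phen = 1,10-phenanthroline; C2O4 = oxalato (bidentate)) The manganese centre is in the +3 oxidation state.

Both ions are complex: the cation is named first with the plain metal name, the anion second with the -ate form; each ion's ligands are alphabetised independently.
Mn is given as +3; the anion's ligand charges sum to -4, so the complex anion is 1−.
With 2 anions per cation, the cation must be 2×1 = 2+.
Cation: ligand charges sum to -1; for the ion to be 2+, Fe = +3.

aquaiodobis(1,10-phenanthroline)iron(III) dinitratooxalato(1,10-phenanthroline)manganate(III)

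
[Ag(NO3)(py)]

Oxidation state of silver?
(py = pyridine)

No counter-ion: the bracketed complex is neutral.
Ligand charges: 1×NO3 = -1; 1×py neutral; sum -1.
Ag + (-1) = 0 ⇒ Ag is +1.

+1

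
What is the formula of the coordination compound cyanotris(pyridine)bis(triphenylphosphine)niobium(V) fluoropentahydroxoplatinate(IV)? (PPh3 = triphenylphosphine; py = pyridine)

Cation [Nb…]: ligand charges -1, Nb(V) ⇒ ion charge 4+.
Anion [Pt…]: ligand charges -6, Pt(IV) ⇒ ion charge 2−.

[Nb(CN)(PPh3)2(py)3][PtF(OH)5]2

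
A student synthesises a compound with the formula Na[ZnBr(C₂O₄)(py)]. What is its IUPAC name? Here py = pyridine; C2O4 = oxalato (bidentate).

sodium bromooxalato(pyridine)zincate(II)

The 1 sodium counter-ion carries a total charge of +1, so each complex ion is 1−.
Ligand charges: 1×pyridine (neutral), 1×bromo (-1 each), 1×oxalato (-2 each); total -3. So Zn + (-3) = 1−, giving Zn = +2.
Ligands are named alphabetically: bromo before oxalato before pyridine.
The complex ion is anionic, so zinc takes the -ate form zincate(II).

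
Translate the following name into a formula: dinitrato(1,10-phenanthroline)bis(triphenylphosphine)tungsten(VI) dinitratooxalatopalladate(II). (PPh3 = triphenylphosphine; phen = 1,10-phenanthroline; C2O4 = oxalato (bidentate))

Cation [W…]: ligand charges -2, W(VI) ⇒ ion charge 4+.
Anion [Pd…]: ligand charges -4, Pd(II) ⇒ ion charge 2−.
One 4+ cation requires 2 of the 2− anion.

[W(NO3)2(phen)(PPh3)2][Pd(C2O4)(NO3)2]2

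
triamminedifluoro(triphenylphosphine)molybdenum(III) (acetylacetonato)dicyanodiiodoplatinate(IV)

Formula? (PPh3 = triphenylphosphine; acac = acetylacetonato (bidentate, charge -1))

Cation [Mo…]: ligand charges -2, Mo(III) ⇒ ion charge 1+.
Anion [Pt…]: ligand charges -5, Pt(IV) ⇒ ion charge 1−.

[MoF2(NH3)3(PPh3)][Pt(acac)(CN)2I2]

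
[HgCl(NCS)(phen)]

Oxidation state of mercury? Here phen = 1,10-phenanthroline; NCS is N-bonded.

No counter-ion: the bracketed complex is neutral.
Ligand charges: 1×phen neutral; 1×NCS = -1; 1×Cl = -1; sum -2.
Hg + (-2) = 0 ⇒ Hg is +2.

+2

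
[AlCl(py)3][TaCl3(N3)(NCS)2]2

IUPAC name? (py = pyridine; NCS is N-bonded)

chlorotris(pyridine)aluminium(III) azidotrichlorodiisothiocyanatotantalate(V)

Both ions are complex: the cation is named first with the plain metal name, the anion second with the -ate form; each ion's ligands are alphabetised independently.
Aluminium is always +3 in its complexes; the cation's ligand charges sum to -1, so the complex cation is 2+.
With 2 anions per cation, each anion must be 2/2 = 1−.
Anion: ligand charges sum to -6; for the ion to be 1−, Ta = +5.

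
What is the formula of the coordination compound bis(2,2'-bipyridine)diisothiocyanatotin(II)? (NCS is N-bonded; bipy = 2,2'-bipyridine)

[Sn(bipy)2(NCS)2]

Ligands: 2 isothiocyanato (NCS, -1), 2 2,2'-bipyridine (bipy, neutral). Ligand charge sum = -2.
With Sn in oxidation state +2, the complex ion is [Sn...].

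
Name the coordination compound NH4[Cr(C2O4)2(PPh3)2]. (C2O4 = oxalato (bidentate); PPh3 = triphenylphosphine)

The 1 ammonium counter-ion carries a total charge of +1, so each complex ion is 1−.
Ligand charges: 2×oxalato (-2 each), 2×triphenylphosphine (neutral); total -4. So Cr + (-4) = 1−, giving Cr = +3.
The complex ion is anionic, so chromium takes the -ate form chromate(III).

ammonium dioxalatobis(triphenylphosphine)chromate(III)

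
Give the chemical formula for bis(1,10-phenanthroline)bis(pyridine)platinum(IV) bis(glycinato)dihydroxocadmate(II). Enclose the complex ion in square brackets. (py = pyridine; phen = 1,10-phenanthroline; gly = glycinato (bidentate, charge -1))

Cation [Pt…]: ligand charges 0, Pt(IV) ⇒ ion charge 4+.
Anion [Cd…]: ligand charges -4, Cd(II) ⇒ ion charge 2−.

[Pt(phen)2(py)2][Cd(gly)2(OH)2]2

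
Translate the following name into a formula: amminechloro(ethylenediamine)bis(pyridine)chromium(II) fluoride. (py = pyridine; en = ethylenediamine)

[CrCl(en)(NH3)(py)2]F

Ligands: 2 pyridine (py, neutral), 1 chloro (Cl, -1), 1 ammine (NH3, neutral), 1 ethylenediamine (en, neutral). Ligand charge sum = -1.
With Cr in oxidation state +2, the complex ion is [Cr...]^1+.
Charge balance with fluoride (-1) requires 1 complex ion per 1 fluoride.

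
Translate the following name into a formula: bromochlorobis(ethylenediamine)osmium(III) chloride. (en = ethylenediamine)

Ligands: 2 ethylenediamine (en, neutral), 1 chloro (Cl, -1), 1 bromo (Br, -1). Ligand charge sum = -2.
Charge balance with chloride (-1) requires 1 complex ion per 1 chloride.

[OsBrCl(en)2]Cl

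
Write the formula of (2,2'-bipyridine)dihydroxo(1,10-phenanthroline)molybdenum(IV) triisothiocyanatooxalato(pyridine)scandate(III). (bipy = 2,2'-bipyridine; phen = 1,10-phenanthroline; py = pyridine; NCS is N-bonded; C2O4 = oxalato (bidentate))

[Mo(bipy)(OH)2(phen)][Sc(C2O4)(NCS)3(py)]

Cation [Mo…]: ligand charges -2, Mo(IV) ⇒ ion charge 2+.
Anion [Sc…]: ligand charges -5, Sc(III) ⇒ ion charge 2−.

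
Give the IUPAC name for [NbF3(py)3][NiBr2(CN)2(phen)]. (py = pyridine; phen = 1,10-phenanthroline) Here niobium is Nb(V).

Nb is given as +5; the cation's ligand charges sum to -3, so the complex cation is 2+.
A 1:1 salt means the anion carries the equal and opposite charge, 2−.
Anion: ligand charges sum to -4; for the ion to be 2−, Ni = +2.

trifluorotris(pyridine)niobium(V) dibromodicyano(1,10-phenanthroline)nickelate(II)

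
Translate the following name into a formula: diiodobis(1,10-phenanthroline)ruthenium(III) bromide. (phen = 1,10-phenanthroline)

[RuI2(phen)2]Br

Ligands: 2 1,10-phenanthroline (phen, neutral), 2 iodo (I, -1). Ligand charge sum = -2.
With Ru in oxidation state +3, the complex ion is [Ru...]^1+.
Charge balance with bromide (-1) requires 1 complex ion per 1 bromide.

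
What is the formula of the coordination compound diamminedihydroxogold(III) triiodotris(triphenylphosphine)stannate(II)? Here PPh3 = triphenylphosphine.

[Au(NH3)2(OH)2][SnI3(PPh3)3]

Cation [Au…]: ligand charges -2, Au(III) ⇒ ion charge 1+.
Anion [Sn…]: ligand charges -3, Sn(II) ⇒ ion charge 1−.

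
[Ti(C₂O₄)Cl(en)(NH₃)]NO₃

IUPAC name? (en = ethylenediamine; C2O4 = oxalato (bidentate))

The 1 nitrate counter-ion carries a total charge of -1, so each complex ion is 1+.
Ligand charges: 1×chloro (-1 each), 1×ammine (neutral), 1×ethylenediamine (neutral), 1×oxalato (-2 each); total -3. So Ti + (-3) = 1+, giving Ti = +4.
Ligands are named alphabetically: ammine before chloro before ethylenediamine before oxalato.

amminechloro(ethylenediamine)oxalatotitanium(IV) nitrate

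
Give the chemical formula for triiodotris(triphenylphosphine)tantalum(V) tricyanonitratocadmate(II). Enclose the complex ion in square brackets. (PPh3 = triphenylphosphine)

[TaI3(PPh3)3][Cd(CN)3(NO3)]

Cation [Ta…]: ligand charges -3, Ta(V) ⇒ ion charge 2+.
Anion [Cd…]: ligand charges -4, Cd(II) ⇒ ion charge 2−.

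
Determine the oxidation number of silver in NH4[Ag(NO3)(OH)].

1 ammonium outside the brackets (+1 each) → the complex ion is 1−.
Ligand charges: 1×OH = -1; 1×NO3 = -1; sum -2.
Ag + (-2) = 1− ⇒ Ag is +1.

+1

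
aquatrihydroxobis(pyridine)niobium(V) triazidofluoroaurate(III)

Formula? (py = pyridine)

[Nb(H2O)(OH)3(py)2][AuF(N3)3]2

Cation [Nb…]: ligand charges -3, Nb(V) ⇒ ion charge 2+.
Anion [Au…]: ligand charges -4, Au(III) ⇒ ion charge 1−.
One 2+ cation requires 2 of the 1− anion.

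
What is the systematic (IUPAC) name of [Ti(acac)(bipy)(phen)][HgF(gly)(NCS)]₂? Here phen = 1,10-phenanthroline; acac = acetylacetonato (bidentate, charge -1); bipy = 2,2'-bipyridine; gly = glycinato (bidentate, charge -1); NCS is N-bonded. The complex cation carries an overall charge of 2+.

(acetylacetonato)(2,2'-bipyridine)(1,10-phenanthroline)titanium(III) fluoro(glycinato)isothiocyanatomercurate(II)

Both ions are complex: the cation is named first with the plain metal name, the anion second with the -ate form; each ion's ligands are alphabetised independently.
The complex cation is given as 2+; its ligand charges sum to -1, so Ti = +3.
With 2 anions per cation, each anion must be 2/2 = 1−.
Anion: ligand charges sum to -3; for the ion to be 1−, Hg = +2.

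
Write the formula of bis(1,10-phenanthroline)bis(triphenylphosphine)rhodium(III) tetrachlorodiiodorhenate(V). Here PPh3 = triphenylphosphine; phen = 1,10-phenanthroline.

[Rh(phen)2(PPh3)2][ReCl4I2]3

Cation [Rh…]: ligand charges 0, Rh(III) ⇒ ion charge 3+.
Anion [Re…]: ligand charges -6, Re(V) ⇒ ion charge 1−.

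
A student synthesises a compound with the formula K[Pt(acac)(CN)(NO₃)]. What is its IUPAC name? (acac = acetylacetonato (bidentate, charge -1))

potassium (acetylacetonato)cyanonitratoplatinate(II)

The 1 potassium counter-ion carries a total charge of +1, so each complex ion is 1−.
Ligand charges: 1×acetylacetonato (-1 each), 1×nitrato (-1 each), 1×cyano (-1 each); total -3. So Pt + (-3) = 1−, giving Pt = +2.
The complex ion is anionic, so platinum takes the -ate form platinate(II).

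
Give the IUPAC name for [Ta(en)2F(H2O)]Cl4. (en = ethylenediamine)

The 4 chloride counter-ions carry a total charge of -4, so each complex ion is 4+.
Ligand charges: 2×ethylenediamine (neutral), 1×fluoro (-1 each), 1×aqua (neutral); total -1. So Ta + (-1) = 4+, giving Ta = +5.
Ligands are named alphabetically: aqua before ethylenediamine before fluoro.

aquabis(ethylenediamine)fluorotantalum(V) chloride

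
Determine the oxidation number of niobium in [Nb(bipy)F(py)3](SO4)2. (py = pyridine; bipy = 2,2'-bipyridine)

+5

2 sulfate outside the brackets (-2 each) → the complex ion is 4+.
Ligand charges: 1×F = -1; 3×py neutral; 1×bipy neutral; sum -1.
Nb + (-1) = 4+ ⇒ Nb is +5.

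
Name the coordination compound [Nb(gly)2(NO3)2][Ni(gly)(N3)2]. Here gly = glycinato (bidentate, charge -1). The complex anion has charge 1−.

bis(glycinato)dinitratoniobium(V) diazido(glycinato)nickelate(II)

The complex anion is given as 1−; its ligand charges sum to -3, so Ni = +2.
A 1:1 salt means the cation carries the equal and opposite charge, 1+.
Cation: ligand charges sum to -4; for the ion to be 1+, Nb = +5.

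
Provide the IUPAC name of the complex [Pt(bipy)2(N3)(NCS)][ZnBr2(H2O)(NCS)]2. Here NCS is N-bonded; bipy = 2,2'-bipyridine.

azidobis(2,2'-bipyridine)isothiocyanatoplatinum(IV) aquadibromoisothiocyanatozincate(II)

Both ions are complex: the cation is named first with the plain metal name, the anion second with the -ate form; each ion's ligands are alphabetised independently.
Zinc is always +2 in its complexes; the anion's ligand charges sum to -3, so the complex anion is 1−.
With 2 anions per cation, the cation must be 2×1 = 2+.
Cation: ligand charges sum to -2; for the ion to be 2+, Pt = +4.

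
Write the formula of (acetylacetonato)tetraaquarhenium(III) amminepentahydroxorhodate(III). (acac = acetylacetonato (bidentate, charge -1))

[Re(acac)(H2O)4][Rh(NH3)(OH)5]

Cation [Re…]: ligand charges -1, Re(III) ⇒ ion charge 2+.
Anion [Rh…]: ligand charges -5, Rh(III) ⇒ ion charge 2−.
One 2+ cation balances one 2− anion.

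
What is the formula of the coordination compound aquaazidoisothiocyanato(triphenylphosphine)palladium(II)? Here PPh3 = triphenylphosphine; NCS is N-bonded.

Ligands: 1 triphenylphosphine (PPh3, neutral), 1 azido (N3, -1), 1 isothiocyanato (NCS, -1), 1 aqua (H2O, neutral). Ligand charge sum = -2.
With Pd in oxidation state +2, the complex ion is [Pd...].

[Pd(H2O)(N3)(NCS)(PPh3)]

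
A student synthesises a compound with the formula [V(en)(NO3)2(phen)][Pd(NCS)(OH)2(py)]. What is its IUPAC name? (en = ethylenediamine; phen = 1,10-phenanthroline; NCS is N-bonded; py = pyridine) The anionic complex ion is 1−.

Both ions are complex: the cation is named first with the plain metal name, the anion second with the -ate form; each ion's ligands are alphabetised independently.
The complex anion is given as 1−; its ligand charges sum to -3, so Pd = +2.
A 1:1 salt means the cation carries the equal and opposite charge, 1+.
Cation: ligand charges sum to -2; for the ion to be 1+, V = +3.

(ethylenediamine)dinitrato(1,10-phenanthroline)vanadium(III) dihydroxoisothiocyanato(pyridine)palladate(II)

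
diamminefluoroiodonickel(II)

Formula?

[NiFI(NH3)2]

Ligands: 1 fluoro (F, -1), 1 iodo (I, -1), 2 ammine (NH3, neutral). Ligand charge sum = -2.
With Ni in oxidation state +2, the complex ion is [Ni...].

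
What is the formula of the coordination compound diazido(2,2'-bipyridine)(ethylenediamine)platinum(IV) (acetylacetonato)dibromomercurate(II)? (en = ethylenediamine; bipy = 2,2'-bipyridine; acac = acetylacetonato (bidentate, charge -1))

[Pt(bipy)(en)(N3)2][Hg(acac)Br2]2

Cation [Pt…]: ligand charges -2, Pt(IV) ⇒ ion charge 2+.
Anion [Hg…]: ligand charges -3, Hg(II) ⇒ ion charge 1−.
One 2+ cation requires 2 of the 1− anion.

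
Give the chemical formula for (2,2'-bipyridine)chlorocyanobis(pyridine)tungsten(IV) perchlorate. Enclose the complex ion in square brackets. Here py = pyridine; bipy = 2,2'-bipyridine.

Ligands: 2 pyridine (py, neutral), 1 cyano (CN, -1), 1 2,2'-bipyridine (bipy, neutral), 1 chloro (Cl, -1). Ligand charge sum = -2.
Charge balance with perchlorate (-1) requires 1 complex ion per 2 perchlorate.

[W(bipy)Cl(CN)(py)2](ClO4)2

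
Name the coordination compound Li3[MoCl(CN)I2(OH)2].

lithium chlorocyanodihydroxodiiodomolybdate(III)

The 3 lithium counter-ions carry a total charge of +3, so each complex ion is 3−.
Ligand charges: 1×chloro (-1 each), 2×hydroxo (-1 each), 2×iodo (-1 each), 1×cyano (-1 each); total -6. So Mo + (-6) = 3−, giving Mo = +3.
Ligands are named alphabetically: chloro before cyano before hydroxo before iodo.
The complex ion is anionic, so molybdenum takes the -ate form molybdate(III).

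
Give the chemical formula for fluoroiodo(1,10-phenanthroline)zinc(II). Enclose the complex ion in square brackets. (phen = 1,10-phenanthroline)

[ZnFI(phen)]

Ligands: 1 fluoro (F, -1), 1 iodo (I, -1), 1 1,10-phenanthroline (phen, neutral). Ligand charge sum = -2.
With Zn in oxidation state +2, the complex ion is [Zn...].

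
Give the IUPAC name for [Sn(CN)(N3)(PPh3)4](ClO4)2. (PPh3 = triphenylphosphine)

azidocyanotetrakis(triphenylphosphine)tin(IV) perchlorate

The 2 perchlorate counter-ions carry a total charge of -2, so each complex ion is 2+.
Ligand charges: 4×triphenylphosphine (neutral), 1×azido (-1 each), 1×cyano (-1 each); total -2. So Sn + (-2) = 2+, giving Sn = +4.
Ligands are named alphabetically: azido before cyano before triphenylphosphine.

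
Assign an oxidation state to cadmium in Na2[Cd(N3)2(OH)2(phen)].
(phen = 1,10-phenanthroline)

2 sodium outside the brackets (+1 each) → the complex ion is 2−.
Ligand charges: 1×phen neutral; 2×N3 = -2; 2×OH = -2; sum -4.
Cd + (-4) = 2− ⇒ Cd is +2.

+2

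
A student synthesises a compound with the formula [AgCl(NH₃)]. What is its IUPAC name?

There is no counter-ion, so the complex is neutral overall.
Ligand charges: 1×chloro (-1 each), 1×ammine (neutral); total -1. So Ag + (-1) = 0, giving Ag = +1.
Ligands are named alphabetically: ammine before chloro.

amminechlorosilver(I)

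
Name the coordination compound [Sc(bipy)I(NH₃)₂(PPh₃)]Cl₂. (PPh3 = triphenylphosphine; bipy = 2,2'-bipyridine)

diammine(2,2'-bipyridine)iodo(triphenylphosphine)scandium(III) chloride

The 2 chloride counter-ions carry a total charge of -2, so each complex ion is 2+.
Ligand charges: 1×triphenylphosphine (neutral), 1×2,2'-bipyridine (neutral), 2×ammine (neutral), 1×iodo (-1 each); total -1. So Sc + (-1) = 2+, giving Sc = +3.
Ligands are named alphabetically: ammine before bipyridine before iodo before triphenylphosphine.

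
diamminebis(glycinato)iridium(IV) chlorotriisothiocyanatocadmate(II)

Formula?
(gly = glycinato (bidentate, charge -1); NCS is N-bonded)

[Ir(gly)2(NH3)2][CdCl(NCS)3]

Cation [Ir…]: ligand charges -2, Ir(IV) ⇒ ion charge 2+.
Anion [Cd…]: ligand charges -4, Cd(II) ⇒ ion charge 2−.
One 2+ cation balances one 2− anion.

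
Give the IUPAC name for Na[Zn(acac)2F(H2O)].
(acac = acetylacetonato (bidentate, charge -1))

The 1 sodium counter-ion carries a total charge of +1, so each complex ion is 1−.
Ligand charges: 1×fluoro (-1 each), 2×acetylacetonato (-1 each), 1×aqua (neutral); total -3. So Zn + (-3) = 1−, giving Zn = +2.
Ligands are named alphabetically: acetylacetonato before aqua before fluoro.
The complex ion is anionic, so zinc takes the -ate form zincate(II).

sodium bis(acetylacetonato)aquafluorozincate(II)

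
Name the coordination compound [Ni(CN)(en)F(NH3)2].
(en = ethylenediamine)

diamminecyano(ethylenediamine)fluoronickel(II)

There is no counter-ion, so the complex is neutral overall.
Ligand charges: 1×ethylenediamine (neutral), 1×fluoro (-1 each), 1×cyano (-1 each), 2×ammine (neutral); total -2. So Ni + (-2) = 0, giving Ni = +2.
Ligands are named alphabetically: ammine before cyano before ethylenediamine before fluoro.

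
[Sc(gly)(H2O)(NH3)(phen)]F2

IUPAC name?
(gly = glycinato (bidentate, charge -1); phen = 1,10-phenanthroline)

ammineaqua(glycinato)(1,10-phenanthroline)scandium(III) fluoride

The 2 fluoride counter-ions carry a total charge of -2, so each complex ion is 2+.
Ligand charges: 1×glycinato (-1 each), 1×ammine (neutral), 1×aqua (neutral), 1×1,10-phenanthroline (neutral); total -1. So Sc + (-1) = 2+, giving Sc = +3.
Ligands are named alphabetically: ammine before aqua before glycinato before phenanthroline.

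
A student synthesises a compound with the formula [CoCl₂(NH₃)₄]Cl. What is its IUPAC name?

The 1 chloride counter-ion carries a total charge of -1, so each complex ion is 1+.
Ligand charges: 2×chloro (-1 each), 4×ammine (neutral); total -2. So Co + (-2) = 1+, giving Co = +3.
Ligands are named alphabetically: ammine before chloro.

tetraamminedichlorocobalt(III) chloride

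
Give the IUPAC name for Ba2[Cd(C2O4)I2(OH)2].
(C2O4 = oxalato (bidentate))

barium dihydroxodiiodooxalatocadmate(II)

The 2 barium counter-ions carry a total charge of +4, so each complex ion is 4−.
Ligand charges: 2×iodo (-1 each), 2×hydroxo (-1 each), 1×oxalato (-2 each); total -6. So Cd + (-6) = 4−, giving Cd = +2.
Ligands are named alphabetically: hydroxo before iodo before oxalato.
The complex ion is anionic, so cadmium takes the -ate form cadmate(II).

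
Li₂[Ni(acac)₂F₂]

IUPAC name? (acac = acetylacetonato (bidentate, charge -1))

The 2 lithium counter-ions carry a total charge of +2, so each complex ion is 2−.
Ligand charges: 2×acetylacetonato (-1 each), 2×fluoro (-1 each); total -4. So Ni + (-4) = 2−, giving Ni = +2.
Ligands are named alphabetically: acetylacetonato before fluoro.
The complex ion is anionic, so nickel takes the -ate form nickelate(II).

lithium bis(acetylacetonato)difluoronickelate(II)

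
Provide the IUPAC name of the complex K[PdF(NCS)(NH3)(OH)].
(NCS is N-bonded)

The 1 potassium counter-ion carries a total charge of +1, so each complex ion is 1−.
Ligand charges: 1×ammine (neutral), 1×fluoro (-1 each), 1×hydroxo (-1 each), 1×isothiocyanato (-1 each); total -3. So Pd + (-3) = 1−, giving Pd = +2.
The complex ion is anionic, so palladium takes the -ate form palladate(II).

potassium amminefluorohydroxoisothiocyanatopalladate(II)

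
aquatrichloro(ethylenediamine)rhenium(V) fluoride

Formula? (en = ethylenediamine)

[ReCl3(en)(H2O)]F2

Ligands: 1 ethylenediamine (en, neutral), 3 chloro (Cl, -1), 1 aqua (H2O, neutral). Ligand charge sum = -3.
Charge balance with fluoride (-1) requires 1 complex ion per 2 fluoride.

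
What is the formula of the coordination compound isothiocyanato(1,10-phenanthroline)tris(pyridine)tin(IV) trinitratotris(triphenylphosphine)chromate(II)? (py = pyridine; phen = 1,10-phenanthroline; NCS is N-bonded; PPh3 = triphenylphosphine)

Cation [Sn…]: ligand charges -1, Sn(IV) ⇒ ion charge 3+.
Anion [Cr…]: ligand charges -3, Cr(II) ⇒ ion charge 1−.

[Sn(NCS)(phen)(py)3][Cr(NO3)3(PPh3)3]3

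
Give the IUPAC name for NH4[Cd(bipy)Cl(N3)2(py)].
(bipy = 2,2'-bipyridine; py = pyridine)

ammonium diazido(2,2'-bipyridine)chloro(pyridine)cadmate(II)

The 1 ammonium counter-ion carries a total charge of +1, so each complex ion is 1−.
Ligand charges: 1×2,2'-bipyridine (neutral), 2×azido (-1 each), 1×pyridine (neutral), 1×chloro (-1 each); total -3. So Cd + (-3) = 1−, giving Cd = +2.
Ligands are named alphabetically: azido before bipyridine before chloro before pyridine.
The complex ion is anionic, so cadmium takes the -ate form cadmate(II).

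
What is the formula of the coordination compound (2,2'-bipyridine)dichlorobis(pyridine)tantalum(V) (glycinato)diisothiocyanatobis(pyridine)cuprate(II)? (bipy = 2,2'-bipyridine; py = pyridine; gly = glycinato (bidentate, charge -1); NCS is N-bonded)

[Ta(bipy)Cl2(py)2][Cu(gly)(NCS)2(py)2]3

Cation [Ta…]: ligand charges -2, Ta(V) ⇒ ion charge 3+.
Anion [Cu…]: ligand charges -3, Cu(II) ⇒ ion charge 1−.
One 3+ cation requires 3 of the 1− anion.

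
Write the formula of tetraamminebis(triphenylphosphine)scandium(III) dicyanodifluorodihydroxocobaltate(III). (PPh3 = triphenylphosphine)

Cation [Sc…]: ligand charges 0, Sc(III) ⇒ ion charge 3+.
Anion [Co…]: ligand charges -6, Co(III) ⇒ ion charge 3−.

[Sc(NH3)4(PPh3)2][Co(CN)2F2(OH)2]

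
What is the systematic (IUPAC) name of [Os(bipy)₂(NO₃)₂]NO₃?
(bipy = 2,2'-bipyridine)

The 1 nitrate counter-ion carries a total charge of -1, so each complex ion is 1+.
Ligand charges: 2×2,2'-bipyridine (neutral), 2×nitrato (-1 each); total -2. So Os + (-2) = 1+, giving Os = +3.
Ligands are named alphabetically: bipyridine before nitrato.

bis(2,2'-bipyridine)dinitratoosmium(III) nitrate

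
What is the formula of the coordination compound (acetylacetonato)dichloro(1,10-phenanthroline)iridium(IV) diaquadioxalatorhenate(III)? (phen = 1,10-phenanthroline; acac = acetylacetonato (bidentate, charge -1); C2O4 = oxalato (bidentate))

Cation [Ir…]: ligand charges -3, Ir(IV) ⇒ ion charge 1+.
Anion [Re…]: ligand charges -4, Re(III) ⇒ ion charge 1−.

[Ir(acac)Cl2(phen)][Re(C2O4)2(H2O)2]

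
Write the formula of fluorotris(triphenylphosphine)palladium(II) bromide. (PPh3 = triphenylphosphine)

[PdF(PPh3)3]Br

Ligands: 3 triphenylphosphine (PPh3, neutral), 1 fluoro (F, -1). Ligand charge sum = -1.
Charge balance with bromide (-1) requires 1 complex ion per 1 bromide.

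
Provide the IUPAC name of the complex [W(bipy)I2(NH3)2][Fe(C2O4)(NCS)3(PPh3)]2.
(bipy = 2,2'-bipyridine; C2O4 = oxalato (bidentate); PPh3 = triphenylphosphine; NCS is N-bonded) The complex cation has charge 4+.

diammine(2,2'-bipyridine)diiodotungsten(VI) triisothiocyanatooxalato(triphenylphosphine)ferrate(III)

The complex cation is given as 4+; its ligand charges sum to -2, so W = +6.
With 2 anions per cation, each anion must be 4/2 = 2−.
Anion: ligand charges sum to -5; for the ion to be 2−, Fe = +3.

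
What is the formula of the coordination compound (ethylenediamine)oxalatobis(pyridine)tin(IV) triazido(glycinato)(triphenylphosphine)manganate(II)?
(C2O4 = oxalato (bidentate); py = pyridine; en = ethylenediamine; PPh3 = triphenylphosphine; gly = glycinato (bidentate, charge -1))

Cation [Sn…]: ligand charges -2, Sn(IV) ⇒ ion charge 2+.
Anion [Mn…]: ligand charges -4, Mn(II) ⇒ ion charge 2−.
One 2+ cation balances one 2− anion.

[Sn(C2O4)(en)(py)2][Mn(gly)(N3)3(PPh3)]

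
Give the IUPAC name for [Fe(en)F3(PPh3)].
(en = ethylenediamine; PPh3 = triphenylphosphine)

There is no counter-ion, so the complex is neutral overall.
Ligand charges: 3×fluoro (-1 each), 1×ethylenediamine (neutral), 1×triphenylphosphine (neutral); total -3. So Fe + (-3) = 0, giving Fe = +3.
Ligands are named alphabetically: ethylenediamine before fluoro before triphenylphosphine.

(ethylenediamine)trifluoro(triphenylphosphine)iron(III)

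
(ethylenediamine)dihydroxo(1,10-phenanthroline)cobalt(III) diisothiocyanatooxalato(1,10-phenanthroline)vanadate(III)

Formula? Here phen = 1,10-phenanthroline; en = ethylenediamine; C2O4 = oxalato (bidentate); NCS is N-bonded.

[Co(en)(OH)2(phen)][V(C2O4)(NCS)2(phen)]

Cation [Co…]: ligand charges -2, Co(III) ⇒ ion charge 1+.
Anion [V…]: ligand charges -4, V(III) ⇒ ion charge 1−.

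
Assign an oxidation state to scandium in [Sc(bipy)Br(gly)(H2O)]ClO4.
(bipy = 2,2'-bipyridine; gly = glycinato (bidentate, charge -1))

1 perchlorate outside the brackets (-1 each) → the complex ion is 1+.
Ligand charges: 1×bipy neutral; 1×Br = -1; 1×gly = -1; 1×H2O neutral; sum -2.
Sc + (-2) = 1+ ⇒ Sc is +3.

+3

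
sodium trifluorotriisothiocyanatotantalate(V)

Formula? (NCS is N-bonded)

Ligands: 3 isothiocyanato (NCS, -1), 3 fluoro (F, -1). Ligand charge sum = -6.
With Ta in oxidation state +5, the complex ion is [Ta...]^1−.
Charge balance with sodium (+1) requires 1 complex ion per 1 sodium.

Na[TaF3(NCS)3]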